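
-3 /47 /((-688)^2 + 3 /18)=-18 /133483055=-0.00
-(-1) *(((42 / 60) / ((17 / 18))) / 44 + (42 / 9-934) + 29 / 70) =-928.90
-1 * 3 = -3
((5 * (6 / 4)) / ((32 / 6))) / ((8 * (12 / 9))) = 135 / 1024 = 0.13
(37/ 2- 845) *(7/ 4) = -11571/ 8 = -1446.38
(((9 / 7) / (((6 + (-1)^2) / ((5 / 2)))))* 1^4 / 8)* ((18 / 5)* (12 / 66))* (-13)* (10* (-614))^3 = 60935936958000 / 539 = 113053686378.48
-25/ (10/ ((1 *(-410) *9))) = 9225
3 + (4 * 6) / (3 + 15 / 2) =37 / 7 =5.29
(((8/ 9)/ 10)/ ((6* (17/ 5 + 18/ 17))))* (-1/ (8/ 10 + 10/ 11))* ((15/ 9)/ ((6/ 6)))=-4675/ 1442853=-0.00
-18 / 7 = -2.57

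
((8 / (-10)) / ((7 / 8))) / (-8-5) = 32 / 455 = 0.07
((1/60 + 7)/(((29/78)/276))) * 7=5286918/145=36461.50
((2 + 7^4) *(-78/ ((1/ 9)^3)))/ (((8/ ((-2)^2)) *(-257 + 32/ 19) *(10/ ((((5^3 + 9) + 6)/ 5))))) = 288460926/ 385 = 749249.16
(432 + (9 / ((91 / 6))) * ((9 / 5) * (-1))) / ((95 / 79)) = 15489846 / 43225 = 358.35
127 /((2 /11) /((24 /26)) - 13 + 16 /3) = -8382 /493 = -17.00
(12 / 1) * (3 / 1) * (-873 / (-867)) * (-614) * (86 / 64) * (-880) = 26318865.67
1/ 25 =0.04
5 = 5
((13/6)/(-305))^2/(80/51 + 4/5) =2873/134849040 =0.00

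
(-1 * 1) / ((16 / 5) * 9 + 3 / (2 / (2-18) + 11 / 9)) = -395 / 12456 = -0.03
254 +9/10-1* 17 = 2379/10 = 237.90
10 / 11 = 0.91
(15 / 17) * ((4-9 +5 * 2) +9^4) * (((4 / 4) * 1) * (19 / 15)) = 124754 / 17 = 7338.47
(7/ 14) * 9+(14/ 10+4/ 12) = 187/ 30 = 6.23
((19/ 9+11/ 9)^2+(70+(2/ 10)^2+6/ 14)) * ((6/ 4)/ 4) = 16061/ 525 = 30.59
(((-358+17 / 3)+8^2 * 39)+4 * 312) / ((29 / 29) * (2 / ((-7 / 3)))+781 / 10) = 712250 / 16221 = 43.91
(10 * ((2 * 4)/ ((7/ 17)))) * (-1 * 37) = -50320/ 7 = -7188.57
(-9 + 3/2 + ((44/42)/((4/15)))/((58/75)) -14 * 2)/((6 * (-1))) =24701/4872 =5.07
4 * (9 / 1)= 36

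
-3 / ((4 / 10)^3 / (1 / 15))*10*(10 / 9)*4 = -1250 / 9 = -138.89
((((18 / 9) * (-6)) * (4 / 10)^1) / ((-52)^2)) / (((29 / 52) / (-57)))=342 / 1885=0.18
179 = 179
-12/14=-6/7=-0.86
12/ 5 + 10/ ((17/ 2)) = 304/ 85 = 3.58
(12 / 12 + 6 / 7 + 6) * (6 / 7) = 330 / 49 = 6.73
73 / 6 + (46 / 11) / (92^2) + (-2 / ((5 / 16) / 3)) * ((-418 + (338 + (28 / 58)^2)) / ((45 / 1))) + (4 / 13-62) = -25709735269 / 1659629400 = -15.49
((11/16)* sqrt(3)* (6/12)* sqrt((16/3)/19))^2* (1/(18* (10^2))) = 121/2188800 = 0.00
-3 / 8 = -0.38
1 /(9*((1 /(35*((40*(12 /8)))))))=700 /3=233.33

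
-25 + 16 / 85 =-2109 / 85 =-24.81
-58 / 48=-29 / 24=-1.21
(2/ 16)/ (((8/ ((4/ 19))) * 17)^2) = 1/ 3338528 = 0.00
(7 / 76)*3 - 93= -7047 / 76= -92.72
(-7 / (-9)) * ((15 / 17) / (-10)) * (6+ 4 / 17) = -371 / 867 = -0.43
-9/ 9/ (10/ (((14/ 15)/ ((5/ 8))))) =-56/ 375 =-0.15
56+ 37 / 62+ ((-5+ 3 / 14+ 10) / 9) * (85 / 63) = 7059788 / 123039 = 57.38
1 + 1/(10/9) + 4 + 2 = 79/10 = 7.90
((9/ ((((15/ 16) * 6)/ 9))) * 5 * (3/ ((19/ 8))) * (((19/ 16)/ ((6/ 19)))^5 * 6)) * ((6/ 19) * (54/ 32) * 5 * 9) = 20635029094815/ 2097152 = 9839548.63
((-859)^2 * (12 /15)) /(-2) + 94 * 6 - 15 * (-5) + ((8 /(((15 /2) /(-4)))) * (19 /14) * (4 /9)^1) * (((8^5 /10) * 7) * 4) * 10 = -358526413 /135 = -2655751.21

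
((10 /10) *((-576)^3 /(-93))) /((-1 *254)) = -31850496 /3937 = -8090.04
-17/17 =-1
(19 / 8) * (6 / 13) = 57 / 52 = 1.10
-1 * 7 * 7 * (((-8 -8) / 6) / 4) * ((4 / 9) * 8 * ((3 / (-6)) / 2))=-784 / 27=-29.04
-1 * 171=-171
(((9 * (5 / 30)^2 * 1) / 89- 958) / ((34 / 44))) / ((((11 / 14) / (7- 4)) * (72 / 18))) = -7161987 / 6052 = -1183.41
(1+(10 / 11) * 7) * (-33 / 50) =-243 / 50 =-4.86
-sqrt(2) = -1.41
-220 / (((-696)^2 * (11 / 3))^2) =-5 / 71701318656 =-0.00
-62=-62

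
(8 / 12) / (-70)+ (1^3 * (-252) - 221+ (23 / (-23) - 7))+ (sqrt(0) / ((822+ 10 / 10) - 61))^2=-50506 / 105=-481.01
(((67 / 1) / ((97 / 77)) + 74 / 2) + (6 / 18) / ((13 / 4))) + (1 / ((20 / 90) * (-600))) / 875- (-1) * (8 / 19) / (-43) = 97658480327867 / 1081748850000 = 90.28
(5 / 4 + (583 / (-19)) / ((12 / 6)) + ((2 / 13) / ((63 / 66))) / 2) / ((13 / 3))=-3.23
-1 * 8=-8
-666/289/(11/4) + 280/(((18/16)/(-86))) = -612426536/28611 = -21405.28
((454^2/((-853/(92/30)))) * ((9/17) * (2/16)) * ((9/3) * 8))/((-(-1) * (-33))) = 28444008/797555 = 35.66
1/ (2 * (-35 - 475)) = -1/ 1020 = -0.00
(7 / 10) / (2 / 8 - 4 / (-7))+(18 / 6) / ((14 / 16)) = 3446 / 805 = 4.28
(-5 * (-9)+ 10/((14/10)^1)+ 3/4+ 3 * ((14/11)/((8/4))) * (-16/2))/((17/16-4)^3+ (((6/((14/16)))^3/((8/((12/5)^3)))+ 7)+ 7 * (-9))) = 72673664000/919146982457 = 0.08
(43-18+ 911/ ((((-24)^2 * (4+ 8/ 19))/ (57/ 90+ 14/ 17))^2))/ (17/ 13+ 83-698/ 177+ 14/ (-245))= 11675740754434302793/ 37505322972516188160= 0.31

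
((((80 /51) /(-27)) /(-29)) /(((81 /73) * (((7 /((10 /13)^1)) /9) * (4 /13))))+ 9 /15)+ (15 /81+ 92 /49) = 2.67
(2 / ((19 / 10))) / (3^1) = 20 / 57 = 0.35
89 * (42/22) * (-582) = -98887.09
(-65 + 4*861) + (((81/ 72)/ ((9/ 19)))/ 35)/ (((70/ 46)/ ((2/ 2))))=3379.04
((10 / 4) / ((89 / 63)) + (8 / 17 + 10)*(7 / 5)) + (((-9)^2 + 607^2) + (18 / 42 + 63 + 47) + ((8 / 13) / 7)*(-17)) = 507575762823 / 1376830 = 368655.36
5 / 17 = 0.29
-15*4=-60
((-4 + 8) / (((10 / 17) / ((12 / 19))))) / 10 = 204 / 475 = 0.43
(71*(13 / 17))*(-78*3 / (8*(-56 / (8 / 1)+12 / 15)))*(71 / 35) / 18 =851929 / 29512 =28.87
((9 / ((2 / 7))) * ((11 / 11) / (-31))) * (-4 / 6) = 0.68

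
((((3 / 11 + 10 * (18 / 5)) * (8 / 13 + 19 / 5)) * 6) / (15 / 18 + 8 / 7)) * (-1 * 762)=-21989244312 / 59345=-370532.38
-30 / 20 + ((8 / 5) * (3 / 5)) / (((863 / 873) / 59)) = 2407611 / 43150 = 55.80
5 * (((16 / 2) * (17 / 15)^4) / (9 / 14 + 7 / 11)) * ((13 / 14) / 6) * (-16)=-127.74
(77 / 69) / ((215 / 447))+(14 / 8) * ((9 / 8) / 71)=26378191 / 11235040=2.35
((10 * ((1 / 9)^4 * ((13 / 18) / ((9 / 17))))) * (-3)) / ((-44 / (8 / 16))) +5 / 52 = 19500535 / 202656168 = 0.10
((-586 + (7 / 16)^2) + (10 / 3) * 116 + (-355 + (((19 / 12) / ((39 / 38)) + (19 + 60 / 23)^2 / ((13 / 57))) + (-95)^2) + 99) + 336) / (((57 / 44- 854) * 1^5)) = -1909308192583 / 148618461888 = -12.85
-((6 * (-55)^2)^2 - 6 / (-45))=-4941337502 / 15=-329422500.13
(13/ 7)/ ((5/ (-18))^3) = -75816/ 875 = -86.65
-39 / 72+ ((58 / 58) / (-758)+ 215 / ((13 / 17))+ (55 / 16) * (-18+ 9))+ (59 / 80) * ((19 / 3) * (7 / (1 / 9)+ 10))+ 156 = 441445913 / 591240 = 746.64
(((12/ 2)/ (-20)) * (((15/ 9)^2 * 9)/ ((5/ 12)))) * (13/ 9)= -26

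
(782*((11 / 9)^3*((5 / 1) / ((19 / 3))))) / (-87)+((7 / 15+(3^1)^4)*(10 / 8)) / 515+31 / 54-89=-20931465151 / 206864685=-101.18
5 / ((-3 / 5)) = -8.33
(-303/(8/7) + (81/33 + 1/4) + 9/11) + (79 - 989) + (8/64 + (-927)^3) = -796599154.48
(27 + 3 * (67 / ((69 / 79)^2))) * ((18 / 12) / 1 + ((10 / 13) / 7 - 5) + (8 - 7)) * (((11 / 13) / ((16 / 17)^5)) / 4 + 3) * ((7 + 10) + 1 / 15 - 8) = -1454504408971033 / 70307807232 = -20687.67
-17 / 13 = -1.31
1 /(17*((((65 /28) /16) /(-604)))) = -270592 /1105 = -244.88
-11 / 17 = -0.65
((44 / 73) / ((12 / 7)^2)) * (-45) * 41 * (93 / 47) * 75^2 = -57802696875 / 13724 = -4211796.62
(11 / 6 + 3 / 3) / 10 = 17 / 60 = 0.28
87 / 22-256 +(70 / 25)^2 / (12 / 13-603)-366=-2660649031 / 4304850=-618.06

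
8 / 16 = 1 / 2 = 0.50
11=11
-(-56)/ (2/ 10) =280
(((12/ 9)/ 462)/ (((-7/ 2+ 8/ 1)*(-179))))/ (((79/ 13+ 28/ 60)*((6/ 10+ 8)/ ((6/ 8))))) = -325/ 6806210796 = -0.00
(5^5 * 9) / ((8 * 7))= 28125 / 56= 502.23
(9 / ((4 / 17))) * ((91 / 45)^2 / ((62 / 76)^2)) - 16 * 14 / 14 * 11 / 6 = 44477897 / 216225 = 205.70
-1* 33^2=-1089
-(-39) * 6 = 234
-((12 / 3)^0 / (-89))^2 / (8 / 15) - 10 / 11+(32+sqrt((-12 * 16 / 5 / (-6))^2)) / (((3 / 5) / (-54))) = -2409631733 / 697048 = -3456.91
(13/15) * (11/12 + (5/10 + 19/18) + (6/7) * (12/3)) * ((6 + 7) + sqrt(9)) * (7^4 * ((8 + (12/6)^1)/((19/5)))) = 265221320/513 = 517000.62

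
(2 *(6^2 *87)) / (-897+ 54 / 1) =-2088 / 281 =-7.43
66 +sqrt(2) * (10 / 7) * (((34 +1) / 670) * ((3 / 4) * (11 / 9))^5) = 66.07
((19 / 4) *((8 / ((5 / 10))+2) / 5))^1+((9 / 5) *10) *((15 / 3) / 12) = 123 / 5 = 24.60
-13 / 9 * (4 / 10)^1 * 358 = -9308 / 45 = -206.84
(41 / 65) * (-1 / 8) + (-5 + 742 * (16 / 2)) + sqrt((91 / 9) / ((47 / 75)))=5 * sqrt(12831) / 141 + 3084079 / 520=5934.94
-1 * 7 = -7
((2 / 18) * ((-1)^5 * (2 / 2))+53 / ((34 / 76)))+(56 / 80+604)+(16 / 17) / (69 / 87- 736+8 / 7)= 32970434179 / 45598590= 723.06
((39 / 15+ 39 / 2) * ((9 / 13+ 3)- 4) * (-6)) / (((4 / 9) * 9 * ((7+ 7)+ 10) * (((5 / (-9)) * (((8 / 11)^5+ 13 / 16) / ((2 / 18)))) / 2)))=-10951468 / 65448775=-0.17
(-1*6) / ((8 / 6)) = -9 / 2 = -4.50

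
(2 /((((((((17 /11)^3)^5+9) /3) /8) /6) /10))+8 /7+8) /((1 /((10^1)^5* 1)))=6745362333440778747200000 /5075031998810474141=1329127.05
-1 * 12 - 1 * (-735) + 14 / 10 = 3622 / 5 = 724.40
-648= -648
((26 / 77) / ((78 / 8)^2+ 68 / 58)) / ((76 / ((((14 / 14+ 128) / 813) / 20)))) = 32422 / 88518544345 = 0.00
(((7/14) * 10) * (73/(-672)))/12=-365/8064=-0.05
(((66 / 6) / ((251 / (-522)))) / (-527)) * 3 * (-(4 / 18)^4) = -10208 / 32143311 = -0.00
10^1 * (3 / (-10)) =-3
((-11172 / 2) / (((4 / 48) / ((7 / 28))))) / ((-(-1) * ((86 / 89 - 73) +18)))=71022 / 229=310.14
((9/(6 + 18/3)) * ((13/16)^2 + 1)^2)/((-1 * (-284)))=541875/74448896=0.01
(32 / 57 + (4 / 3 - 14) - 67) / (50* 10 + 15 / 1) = -1503 / 9785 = -0.15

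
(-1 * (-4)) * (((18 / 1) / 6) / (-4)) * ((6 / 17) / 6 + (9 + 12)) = -1074 / 17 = -63.18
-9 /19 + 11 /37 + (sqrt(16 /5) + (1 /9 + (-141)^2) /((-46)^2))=4 * sqrt(5) /5 + 61713167 /6693966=11.01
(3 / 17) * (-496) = -1488 / 17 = -87.53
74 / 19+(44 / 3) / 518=57916 / 14763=3.92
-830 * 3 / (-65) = 498 / 13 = 38.31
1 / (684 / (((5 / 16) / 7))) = 5 / 76608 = 0.00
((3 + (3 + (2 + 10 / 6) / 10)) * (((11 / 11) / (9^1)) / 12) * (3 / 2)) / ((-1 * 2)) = -191 / 4320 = -0.04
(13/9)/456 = 13/4104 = 0.00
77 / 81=0.95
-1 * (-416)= 416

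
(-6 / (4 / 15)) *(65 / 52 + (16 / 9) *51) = -16545 / 8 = -2068.12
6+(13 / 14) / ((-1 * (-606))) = 50917 / 8484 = 6.00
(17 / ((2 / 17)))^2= 83521 / 4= 20880.25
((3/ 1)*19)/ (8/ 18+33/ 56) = 28728/ 521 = 55.14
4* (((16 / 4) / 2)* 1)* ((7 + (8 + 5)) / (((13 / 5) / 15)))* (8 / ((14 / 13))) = 48000 / 7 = 6857.14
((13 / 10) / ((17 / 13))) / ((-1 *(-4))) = 169 / 680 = 0.25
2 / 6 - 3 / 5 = -4 / 15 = -0.27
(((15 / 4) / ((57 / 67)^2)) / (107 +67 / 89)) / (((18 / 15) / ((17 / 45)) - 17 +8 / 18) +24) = 20375571 / 4500587000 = 0.00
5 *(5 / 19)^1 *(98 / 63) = 350 / 171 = 2.05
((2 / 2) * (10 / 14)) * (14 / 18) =5 / 9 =0.56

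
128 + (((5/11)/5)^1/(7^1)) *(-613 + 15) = 9258/77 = 120.23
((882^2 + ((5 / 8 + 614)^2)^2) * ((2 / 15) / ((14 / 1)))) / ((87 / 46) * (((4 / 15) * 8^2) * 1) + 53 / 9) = 40332235218556725 / 1132630016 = 35609364.62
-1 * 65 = -65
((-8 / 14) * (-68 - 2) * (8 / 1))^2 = 102400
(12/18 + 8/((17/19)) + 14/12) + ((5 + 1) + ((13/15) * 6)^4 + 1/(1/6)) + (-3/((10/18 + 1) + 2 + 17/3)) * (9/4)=7970783257/10582500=753.20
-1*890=-890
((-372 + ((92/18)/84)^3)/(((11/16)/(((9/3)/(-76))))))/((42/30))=5287306415/346565142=15.26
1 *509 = 509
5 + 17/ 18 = 107/ 18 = 5.94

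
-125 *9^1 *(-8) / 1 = 9000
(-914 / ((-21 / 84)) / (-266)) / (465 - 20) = -1828 / 59185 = -0.03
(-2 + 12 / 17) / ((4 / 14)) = -77 / 17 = -4.53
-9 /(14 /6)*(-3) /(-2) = -81 /14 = -5.79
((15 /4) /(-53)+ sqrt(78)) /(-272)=-0.03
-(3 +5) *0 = 0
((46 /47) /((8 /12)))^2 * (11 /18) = 5819 /4418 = 1.32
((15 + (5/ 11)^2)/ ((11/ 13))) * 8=191360/ 1331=143.77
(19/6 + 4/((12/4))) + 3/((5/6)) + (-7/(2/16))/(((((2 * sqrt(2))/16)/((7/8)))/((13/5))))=81/10 - 2548 * sqrt(2)/5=-712.58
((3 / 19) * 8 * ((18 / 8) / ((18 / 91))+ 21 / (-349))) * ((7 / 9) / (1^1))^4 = 75849991 / 14501997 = 5.23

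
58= 58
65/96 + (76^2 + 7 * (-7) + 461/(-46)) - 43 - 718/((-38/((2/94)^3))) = 24716430280715/4355582496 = 5674.66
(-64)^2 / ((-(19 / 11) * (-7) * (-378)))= -22528 / 25137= -0.90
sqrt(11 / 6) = 1.35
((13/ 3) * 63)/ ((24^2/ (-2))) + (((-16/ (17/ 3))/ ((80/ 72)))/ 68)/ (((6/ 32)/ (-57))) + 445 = 63174841/ 138720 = 455.41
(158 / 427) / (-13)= -158 / 5551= -0.03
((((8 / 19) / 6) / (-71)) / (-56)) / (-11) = -1 / 623238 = -0.00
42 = 42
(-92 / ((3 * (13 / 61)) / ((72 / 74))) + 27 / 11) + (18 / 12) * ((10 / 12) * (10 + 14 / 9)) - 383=-24100420 / 47619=-506.11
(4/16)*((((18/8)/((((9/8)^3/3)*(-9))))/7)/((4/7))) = -8/243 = -0.03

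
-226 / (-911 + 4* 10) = 226 / 871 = 0.26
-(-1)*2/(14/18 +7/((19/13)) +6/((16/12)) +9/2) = 342/2491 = 0.14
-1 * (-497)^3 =122763473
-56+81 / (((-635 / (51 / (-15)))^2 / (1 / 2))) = -1129006591 / 20161250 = -56.00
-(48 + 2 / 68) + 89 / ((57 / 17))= -41639 / 1938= -21.49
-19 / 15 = -1.27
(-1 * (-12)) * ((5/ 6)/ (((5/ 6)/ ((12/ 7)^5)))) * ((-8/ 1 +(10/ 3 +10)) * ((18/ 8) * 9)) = 19187.62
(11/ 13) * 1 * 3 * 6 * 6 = 1188/ 13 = 91.38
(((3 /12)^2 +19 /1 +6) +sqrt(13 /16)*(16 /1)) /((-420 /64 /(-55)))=704*sqrt(13) /21 +4411 /21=330.92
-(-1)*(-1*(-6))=6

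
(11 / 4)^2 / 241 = 121 / 3856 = 0.03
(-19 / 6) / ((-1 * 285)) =1 / 90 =0.01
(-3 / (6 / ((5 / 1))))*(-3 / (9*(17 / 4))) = 10 / 51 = 0.20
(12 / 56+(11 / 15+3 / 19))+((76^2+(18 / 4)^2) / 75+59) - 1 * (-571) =708.39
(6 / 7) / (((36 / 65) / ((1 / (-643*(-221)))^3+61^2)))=8897913178563292640 / 1545127875052853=5758.69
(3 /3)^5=1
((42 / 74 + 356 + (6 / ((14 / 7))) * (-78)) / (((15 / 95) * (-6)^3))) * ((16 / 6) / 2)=-86165 / 17982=-4.79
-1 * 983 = -983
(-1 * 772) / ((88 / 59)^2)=-671833 / 1936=-347.02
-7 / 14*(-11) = 11 / 2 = 5.50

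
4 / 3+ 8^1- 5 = 13 / 3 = 4.33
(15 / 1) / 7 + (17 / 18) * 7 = 1103 / 126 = 8.75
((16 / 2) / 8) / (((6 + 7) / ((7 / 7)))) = 1 / 13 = 0.08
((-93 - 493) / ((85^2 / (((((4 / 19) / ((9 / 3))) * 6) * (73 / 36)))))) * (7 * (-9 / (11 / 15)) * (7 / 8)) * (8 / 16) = 2.60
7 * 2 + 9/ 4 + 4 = 81/ 4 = 20.25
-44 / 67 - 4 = -312 / 67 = -4.66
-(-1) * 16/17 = 16/17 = 0.94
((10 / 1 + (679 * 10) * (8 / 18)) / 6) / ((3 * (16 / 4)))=13625 / 324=42.05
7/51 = 0.14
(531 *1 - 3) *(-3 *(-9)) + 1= 14257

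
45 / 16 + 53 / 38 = 1279 / 304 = 4.21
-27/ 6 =-9/ 2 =-4.50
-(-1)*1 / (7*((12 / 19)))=19 / 84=0.23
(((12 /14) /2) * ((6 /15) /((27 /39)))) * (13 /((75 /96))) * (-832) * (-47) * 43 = 6928305.20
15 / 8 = 1.88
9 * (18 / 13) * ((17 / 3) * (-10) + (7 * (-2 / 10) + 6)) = -42174 / 65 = -648.83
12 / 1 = 12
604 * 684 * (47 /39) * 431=2789631984 /13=214587075.69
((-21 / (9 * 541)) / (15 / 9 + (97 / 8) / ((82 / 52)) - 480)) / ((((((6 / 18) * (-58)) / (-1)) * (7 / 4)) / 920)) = 905280 / 3632897773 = 0.00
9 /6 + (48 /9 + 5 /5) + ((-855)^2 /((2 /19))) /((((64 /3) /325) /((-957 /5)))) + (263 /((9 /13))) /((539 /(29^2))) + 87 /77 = -12573715839819359 /620928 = -20249877344.59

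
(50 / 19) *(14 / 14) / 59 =50 / 1121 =0.04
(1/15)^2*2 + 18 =4052/225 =18.01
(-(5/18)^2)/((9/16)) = -100/729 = -0.14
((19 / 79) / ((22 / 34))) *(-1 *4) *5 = -6460 / 869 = -7.43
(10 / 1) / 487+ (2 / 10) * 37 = 18069 / 2435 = 7.42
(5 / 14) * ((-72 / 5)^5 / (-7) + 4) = 967502566 / 30625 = 31591.92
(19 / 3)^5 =2476099 / 243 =10189.71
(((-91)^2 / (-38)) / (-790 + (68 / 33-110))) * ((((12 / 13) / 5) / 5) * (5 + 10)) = 189189 / 1407520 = 0.13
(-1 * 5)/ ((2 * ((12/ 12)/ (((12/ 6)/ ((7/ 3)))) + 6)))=-15/ 43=-0.35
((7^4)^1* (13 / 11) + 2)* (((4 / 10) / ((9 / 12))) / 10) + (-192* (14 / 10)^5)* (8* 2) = -1688208932 / 103125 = -16370.51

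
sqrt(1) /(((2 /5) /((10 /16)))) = 25 /16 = 1.56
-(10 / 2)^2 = -25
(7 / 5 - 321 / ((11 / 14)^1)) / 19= -22393 / 1045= -21.43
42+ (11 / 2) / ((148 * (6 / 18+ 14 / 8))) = 77733 / 1850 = 42.02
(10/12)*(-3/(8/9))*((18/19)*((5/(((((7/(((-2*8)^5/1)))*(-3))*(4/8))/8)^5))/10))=-415383748682786210282439706337607680/957999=-433595179830862255892166600000.00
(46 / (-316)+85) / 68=13407 / 10744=1.25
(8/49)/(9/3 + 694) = 8/34153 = 0.00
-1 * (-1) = 1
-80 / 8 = -10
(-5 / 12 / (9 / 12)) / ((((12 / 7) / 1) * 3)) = -35 / 324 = -0.11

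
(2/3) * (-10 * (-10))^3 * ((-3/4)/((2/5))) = -1250000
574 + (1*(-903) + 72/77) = -25261/77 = -328.06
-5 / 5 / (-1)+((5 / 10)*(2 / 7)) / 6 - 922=-38681 / 42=-920.98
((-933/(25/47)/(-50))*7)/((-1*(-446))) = 0.55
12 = 12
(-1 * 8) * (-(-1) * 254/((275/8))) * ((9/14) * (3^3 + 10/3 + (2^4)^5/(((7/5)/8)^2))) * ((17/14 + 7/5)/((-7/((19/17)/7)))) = 213364017429116256/2750045375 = 77585635.27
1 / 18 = 0.06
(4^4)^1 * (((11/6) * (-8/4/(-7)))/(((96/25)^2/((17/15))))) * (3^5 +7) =2921875/1134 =2576.61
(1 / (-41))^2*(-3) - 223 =-374866 / 1681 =-223.00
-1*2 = -2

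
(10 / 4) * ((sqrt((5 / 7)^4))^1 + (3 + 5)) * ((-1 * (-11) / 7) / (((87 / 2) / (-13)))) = -99385 / 9947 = -9.99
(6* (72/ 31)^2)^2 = 967458816/ 923521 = 1047.58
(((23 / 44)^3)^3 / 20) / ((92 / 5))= 78310985281 / 9889949432152064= 0.00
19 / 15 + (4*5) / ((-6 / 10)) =-481 / 15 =-32.07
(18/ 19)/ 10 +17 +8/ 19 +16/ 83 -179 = -1271783/ 7885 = -161.29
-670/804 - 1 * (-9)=49/6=8.17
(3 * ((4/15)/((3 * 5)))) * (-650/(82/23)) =-1196/123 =-9.72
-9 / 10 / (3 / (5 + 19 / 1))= -36 / 5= -7.20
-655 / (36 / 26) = -473.06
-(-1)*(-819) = -819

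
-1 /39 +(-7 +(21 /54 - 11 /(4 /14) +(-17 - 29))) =-10663 /117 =-91.14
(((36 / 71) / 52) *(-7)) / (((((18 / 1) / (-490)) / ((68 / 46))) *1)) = 58310 / 21229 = 2.75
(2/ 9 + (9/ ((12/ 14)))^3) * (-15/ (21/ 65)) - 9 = -27098161/ 504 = -53766.19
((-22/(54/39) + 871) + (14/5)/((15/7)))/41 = 192694/9225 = 20.89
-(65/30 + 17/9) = -73/18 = -4.06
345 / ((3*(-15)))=-23 / 3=-7.67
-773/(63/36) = -3092/7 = -441.71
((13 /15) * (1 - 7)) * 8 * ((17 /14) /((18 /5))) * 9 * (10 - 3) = -884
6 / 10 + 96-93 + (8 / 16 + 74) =781 / 10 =78.10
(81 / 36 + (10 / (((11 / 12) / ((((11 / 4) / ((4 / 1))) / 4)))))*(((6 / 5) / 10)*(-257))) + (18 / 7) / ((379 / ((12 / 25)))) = -29486367 / 530600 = -55.57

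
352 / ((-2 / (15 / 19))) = -138.95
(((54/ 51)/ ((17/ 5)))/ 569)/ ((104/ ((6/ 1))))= 0.00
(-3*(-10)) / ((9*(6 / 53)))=265 / 9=29.44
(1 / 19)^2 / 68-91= -2233867 / 24548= -91.00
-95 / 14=-6.79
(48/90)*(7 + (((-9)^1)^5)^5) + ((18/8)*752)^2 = -5743183901534820667218976/15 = -382878926768988044481265.10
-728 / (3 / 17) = -12376 / 3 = -4125.33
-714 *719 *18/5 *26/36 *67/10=-223570893/25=-8942835.72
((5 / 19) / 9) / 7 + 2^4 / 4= 4793 / 1197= 4.00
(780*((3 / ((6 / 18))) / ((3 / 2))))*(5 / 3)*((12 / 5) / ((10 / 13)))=24336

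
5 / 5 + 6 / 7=13 / 7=1.86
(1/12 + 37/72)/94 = 43/6768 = 0.01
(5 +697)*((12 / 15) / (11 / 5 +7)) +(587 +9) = 15112 / 23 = 657.04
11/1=11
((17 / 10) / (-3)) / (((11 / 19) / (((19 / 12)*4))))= -6137 / 990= -6.20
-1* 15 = -15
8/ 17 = 0.47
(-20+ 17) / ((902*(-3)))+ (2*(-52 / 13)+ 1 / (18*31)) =-8.00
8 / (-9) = -8 / 9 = -0.89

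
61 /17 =3.59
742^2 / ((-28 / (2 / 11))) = -39326 / 11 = -3575.09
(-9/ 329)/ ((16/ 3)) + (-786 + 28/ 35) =-785.21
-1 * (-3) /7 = 3 /7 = 0.43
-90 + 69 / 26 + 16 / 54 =-61109 / 702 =-87.05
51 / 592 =0.09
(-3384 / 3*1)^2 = 1272384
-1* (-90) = 90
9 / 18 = 0.50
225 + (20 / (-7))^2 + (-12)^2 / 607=6942031 / 29743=233.40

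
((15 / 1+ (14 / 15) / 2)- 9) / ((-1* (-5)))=97 / 75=1.29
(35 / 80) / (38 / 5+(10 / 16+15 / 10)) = 35 / 778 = 0.04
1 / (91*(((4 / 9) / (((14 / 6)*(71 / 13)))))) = 213 / 676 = 0.32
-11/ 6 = -1.83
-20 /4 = -5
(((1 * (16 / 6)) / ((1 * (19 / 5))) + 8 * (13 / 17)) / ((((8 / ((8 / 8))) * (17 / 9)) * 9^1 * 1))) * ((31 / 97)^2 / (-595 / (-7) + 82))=793786 / 25884074319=0.00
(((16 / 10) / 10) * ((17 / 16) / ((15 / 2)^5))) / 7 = 136 / 132890625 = 0.00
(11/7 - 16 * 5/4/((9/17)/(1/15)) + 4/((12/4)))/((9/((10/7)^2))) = 7300/83349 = 0.09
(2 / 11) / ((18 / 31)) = 31 / 99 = 0.31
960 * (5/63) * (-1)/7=-1600/147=-10.88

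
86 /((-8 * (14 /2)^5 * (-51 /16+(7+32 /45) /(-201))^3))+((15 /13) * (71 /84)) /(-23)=-86686014803749479995165 /2045243856184418555239756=-0.04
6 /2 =3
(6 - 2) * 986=3944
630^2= 396900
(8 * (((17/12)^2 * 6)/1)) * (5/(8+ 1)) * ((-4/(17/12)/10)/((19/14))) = -11.13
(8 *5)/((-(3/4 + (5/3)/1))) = -480/29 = -16.55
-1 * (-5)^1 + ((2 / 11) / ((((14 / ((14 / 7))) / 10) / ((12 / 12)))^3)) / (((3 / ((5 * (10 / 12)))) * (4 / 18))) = 8.31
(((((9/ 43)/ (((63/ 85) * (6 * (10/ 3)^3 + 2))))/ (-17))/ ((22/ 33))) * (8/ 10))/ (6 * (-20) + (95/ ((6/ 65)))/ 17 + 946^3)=-2754/ 26225948998003363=-0.00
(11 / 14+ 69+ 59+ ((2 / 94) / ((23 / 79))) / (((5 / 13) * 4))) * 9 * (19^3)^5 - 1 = 2663962477371903914421599389 / 151340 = 17602500841627487210397.78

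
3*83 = 249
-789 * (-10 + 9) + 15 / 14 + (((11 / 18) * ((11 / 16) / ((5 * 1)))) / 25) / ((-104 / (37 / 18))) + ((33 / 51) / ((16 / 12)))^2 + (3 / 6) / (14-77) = 107744627787029 / 136334016000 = 790.30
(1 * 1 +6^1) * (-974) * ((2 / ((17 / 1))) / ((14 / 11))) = -10714 / 17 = -630.24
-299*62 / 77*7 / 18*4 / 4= -9269 / 99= -93.63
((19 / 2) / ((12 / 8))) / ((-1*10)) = -19 / 30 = -0.63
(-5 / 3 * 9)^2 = 225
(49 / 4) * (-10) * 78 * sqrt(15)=-37006.36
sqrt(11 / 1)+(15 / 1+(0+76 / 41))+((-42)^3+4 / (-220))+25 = -166974101 / 2255+sqrt(11) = -74042.85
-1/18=-0.06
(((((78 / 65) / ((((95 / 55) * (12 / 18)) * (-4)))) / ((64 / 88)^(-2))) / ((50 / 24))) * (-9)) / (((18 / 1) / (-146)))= -126144 / 26125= -4.83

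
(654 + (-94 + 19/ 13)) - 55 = 506.46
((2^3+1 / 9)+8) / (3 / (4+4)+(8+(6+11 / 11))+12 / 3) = 0.83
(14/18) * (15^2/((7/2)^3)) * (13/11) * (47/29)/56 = 15275/109417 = 0.14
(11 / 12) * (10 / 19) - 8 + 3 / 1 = -515 / 114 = -4.52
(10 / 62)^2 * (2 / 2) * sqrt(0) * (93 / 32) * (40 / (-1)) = 0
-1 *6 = -6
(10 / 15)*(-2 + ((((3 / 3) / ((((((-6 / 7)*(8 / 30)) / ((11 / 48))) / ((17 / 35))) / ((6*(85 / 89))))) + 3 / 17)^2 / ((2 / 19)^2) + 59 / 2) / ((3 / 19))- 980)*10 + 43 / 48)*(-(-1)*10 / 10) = 583702118214637 / 28129308672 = 20750.67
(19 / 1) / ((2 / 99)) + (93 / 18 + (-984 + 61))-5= 53 / 3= 17.67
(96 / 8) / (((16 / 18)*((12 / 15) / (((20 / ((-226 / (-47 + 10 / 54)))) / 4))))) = 1975 / 113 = 17.48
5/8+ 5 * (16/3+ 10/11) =8405/264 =31.84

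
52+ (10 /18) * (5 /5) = 473 /9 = 52.56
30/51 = 10/17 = 0.59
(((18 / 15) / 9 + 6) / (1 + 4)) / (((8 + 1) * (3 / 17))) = 1564 / 2025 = 0.77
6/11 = 0.55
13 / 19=0.68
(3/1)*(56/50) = 84/25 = 3.36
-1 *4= -4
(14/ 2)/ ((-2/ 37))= -129.50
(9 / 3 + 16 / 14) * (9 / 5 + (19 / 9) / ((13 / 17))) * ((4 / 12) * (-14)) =-154744 / 1755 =-88.17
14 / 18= 7 / 9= 0.78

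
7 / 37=0.19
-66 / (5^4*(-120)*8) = 11 / 100000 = 0.00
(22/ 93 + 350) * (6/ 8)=8143/ 31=262.68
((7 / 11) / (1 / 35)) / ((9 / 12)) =980 / 33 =29.70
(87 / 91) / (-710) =-87 / 64610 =-0.00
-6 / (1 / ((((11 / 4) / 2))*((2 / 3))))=-11 / 2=-5.50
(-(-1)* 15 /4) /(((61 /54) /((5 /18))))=225 /244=0.92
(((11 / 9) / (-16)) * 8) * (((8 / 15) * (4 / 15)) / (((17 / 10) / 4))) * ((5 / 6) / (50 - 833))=704 / 3234573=0.00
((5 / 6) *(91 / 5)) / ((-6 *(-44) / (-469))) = -42679 / 1584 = -26.94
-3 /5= -0.60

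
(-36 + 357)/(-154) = -321/154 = -2.08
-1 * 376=-376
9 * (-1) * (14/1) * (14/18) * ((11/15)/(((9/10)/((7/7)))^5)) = -21560000/177147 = -121.71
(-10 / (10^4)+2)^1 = 1999 / 1000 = 2.00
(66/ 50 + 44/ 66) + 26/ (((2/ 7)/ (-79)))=-539026/ 75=-7187.01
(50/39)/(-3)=-50/117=-0.43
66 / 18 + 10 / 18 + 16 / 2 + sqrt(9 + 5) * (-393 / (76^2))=110 / 9 - 393 * sqrt(14) / 5776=11.97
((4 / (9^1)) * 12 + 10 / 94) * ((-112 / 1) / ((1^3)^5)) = -85904 / 141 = -609.25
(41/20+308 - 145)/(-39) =-3301/780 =-4.23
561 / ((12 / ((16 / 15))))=748 / 15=49.87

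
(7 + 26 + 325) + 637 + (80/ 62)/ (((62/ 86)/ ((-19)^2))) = 1577115/ 961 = 1641.12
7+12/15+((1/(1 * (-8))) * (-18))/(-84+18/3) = 4041/520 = 7.77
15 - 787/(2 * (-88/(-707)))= -553769/176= -3146.41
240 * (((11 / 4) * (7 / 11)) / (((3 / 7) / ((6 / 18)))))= 980 / 3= 326.67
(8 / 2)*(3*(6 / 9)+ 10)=48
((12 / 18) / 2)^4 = 1 / 81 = 0.01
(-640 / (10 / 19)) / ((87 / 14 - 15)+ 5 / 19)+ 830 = 2205066 / 2267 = 972.68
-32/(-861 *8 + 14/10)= 160/34433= 0.00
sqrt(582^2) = 582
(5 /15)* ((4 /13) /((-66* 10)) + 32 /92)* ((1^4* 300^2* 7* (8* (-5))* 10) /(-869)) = 95967200000 /2858141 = 33576.79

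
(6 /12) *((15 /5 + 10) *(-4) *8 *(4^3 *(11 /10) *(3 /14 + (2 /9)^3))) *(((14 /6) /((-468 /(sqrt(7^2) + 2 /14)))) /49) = 16184960 /6751269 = 2.40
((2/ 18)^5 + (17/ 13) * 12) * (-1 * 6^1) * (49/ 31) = -148.82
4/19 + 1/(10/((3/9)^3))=1099/5130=0.21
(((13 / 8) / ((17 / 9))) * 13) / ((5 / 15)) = 4563 / 136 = 33.55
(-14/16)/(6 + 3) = -7/72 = -0.10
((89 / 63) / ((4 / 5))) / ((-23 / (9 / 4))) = -445 / 2576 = -0.17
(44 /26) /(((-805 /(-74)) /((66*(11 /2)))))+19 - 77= -16006 /10465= -1.53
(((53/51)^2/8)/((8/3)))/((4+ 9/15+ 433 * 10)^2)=0.00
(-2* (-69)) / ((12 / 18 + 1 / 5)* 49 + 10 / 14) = 3.20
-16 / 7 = -2.29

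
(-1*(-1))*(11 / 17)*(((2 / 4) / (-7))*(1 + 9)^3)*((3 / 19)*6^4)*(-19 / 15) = 1425600 / 119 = 11979.83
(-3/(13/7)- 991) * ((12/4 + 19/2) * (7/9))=-1129100/117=-9650.43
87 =87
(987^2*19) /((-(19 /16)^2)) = -249387264 /19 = -13125645.47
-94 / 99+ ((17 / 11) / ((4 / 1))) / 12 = -1453 / 1584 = -0.92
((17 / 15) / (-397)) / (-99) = 17 / 589545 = 0.00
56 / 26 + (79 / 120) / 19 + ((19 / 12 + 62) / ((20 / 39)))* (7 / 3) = 1151979 / 3952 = 291.49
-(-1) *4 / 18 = 0.22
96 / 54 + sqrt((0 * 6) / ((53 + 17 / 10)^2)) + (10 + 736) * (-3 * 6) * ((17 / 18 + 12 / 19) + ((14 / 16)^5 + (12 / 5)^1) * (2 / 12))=-387752462239 / 14008320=-27680.15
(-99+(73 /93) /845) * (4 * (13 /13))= -31119368 /78585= -396.00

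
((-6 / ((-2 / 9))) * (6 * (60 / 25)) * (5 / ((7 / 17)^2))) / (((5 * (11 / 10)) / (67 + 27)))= 105621408 / 539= 195958.09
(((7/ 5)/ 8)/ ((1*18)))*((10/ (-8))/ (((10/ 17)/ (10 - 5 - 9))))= 0.08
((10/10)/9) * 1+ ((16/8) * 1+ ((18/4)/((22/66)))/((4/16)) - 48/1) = 73/9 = 8.11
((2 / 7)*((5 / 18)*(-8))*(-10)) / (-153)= -400 / 9639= -0.04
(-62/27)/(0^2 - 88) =31/1188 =0.03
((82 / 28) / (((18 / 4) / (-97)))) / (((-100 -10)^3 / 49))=27839 / 11979000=0.00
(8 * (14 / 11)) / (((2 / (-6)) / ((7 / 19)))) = -2352 / 209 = -11.25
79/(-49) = -79/49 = -1.61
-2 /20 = -1 /10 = -0.10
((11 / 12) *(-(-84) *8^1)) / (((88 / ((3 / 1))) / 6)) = 126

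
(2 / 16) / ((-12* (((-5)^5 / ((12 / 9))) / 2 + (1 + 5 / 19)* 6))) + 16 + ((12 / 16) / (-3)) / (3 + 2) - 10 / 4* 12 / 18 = 37916489 / 2654595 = 14.28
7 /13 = 0.54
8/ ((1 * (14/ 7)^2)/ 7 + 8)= 14/ 15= 0.93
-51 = -51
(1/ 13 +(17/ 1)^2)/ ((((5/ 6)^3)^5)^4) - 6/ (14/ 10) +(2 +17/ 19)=24427746400235240680657831074625190982743559386664139/ 1499668444981949733119108714163303375244140625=16288764.68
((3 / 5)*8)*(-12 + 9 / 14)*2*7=-3816 / 5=-763.20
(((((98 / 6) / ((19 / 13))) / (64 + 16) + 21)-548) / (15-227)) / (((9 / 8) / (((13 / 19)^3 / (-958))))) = -5278255151 / 7146271930320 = -0.00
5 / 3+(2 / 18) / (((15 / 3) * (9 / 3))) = 226 / 135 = 1.67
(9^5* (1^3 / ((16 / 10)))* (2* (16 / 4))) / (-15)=-19683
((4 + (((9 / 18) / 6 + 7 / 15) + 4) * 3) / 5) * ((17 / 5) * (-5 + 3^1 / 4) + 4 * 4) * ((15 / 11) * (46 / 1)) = 755067 / 2200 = 343.21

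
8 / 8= 1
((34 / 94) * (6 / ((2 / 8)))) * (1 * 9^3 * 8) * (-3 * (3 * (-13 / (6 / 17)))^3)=9631318994856 / 47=204921680741.62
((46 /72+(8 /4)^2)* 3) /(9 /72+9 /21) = 2338 /93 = 25.14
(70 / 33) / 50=7 / 165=0.04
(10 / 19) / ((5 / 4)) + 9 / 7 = 227 / 133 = 1.71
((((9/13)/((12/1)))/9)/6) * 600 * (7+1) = 200/39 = 5.13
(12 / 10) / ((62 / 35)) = 21 / 31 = 0.68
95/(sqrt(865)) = 19*sqrt(865)/173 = 3.23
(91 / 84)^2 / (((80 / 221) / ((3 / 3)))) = 37349 / 11520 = 3.24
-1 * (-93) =93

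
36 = 36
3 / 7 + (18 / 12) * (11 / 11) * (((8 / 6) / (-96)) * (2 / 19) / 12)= 16409 / 38304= 0.43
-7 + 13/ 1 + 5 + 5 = 16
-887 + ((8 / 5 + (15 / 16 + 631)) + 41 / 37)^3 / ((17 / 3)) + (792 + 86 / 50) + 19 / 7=45109218.00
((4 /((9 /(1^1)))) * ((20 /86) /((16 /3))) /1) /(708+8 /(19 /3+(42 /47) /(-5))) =21695 /794034216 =0.00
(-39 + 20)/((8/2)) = -19/4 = -4.75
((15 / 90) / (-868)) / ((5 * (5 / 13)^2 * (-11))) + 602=4310922169 / 7161000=602.00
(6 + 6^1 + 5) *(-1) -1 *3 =-20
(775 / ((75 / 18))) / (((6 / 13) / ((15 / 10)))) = 1209 / 2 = 604.50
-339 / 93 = -113 / 31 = -3.65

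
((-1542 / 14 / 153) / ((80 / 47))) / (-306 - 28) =12079 / 9539040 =0.00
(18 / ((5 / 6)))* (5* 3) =324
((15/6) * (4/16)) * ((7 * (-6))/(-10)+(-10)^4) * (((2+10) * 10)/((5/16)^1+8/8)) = 4001680/7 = 571668.57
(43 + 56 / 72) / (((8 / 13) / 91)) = 233051 / 36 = 6473.64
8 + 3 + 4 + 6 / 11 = 171 / 11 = 15.55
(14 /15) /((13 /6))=28 /65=0.43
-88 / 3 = -29.33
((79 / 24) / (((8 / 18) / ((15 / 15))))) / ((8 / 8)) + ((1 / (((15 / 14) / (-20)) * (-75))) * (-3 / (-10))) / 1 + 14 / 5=123371 / 12000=10.28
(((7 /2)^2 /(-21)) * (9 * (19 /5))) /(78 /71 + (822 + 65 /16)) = -113316 /4698275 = -0.02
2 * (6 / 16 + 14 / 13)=151 / 52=2.90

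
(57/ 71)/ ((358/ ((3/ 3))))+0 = 57/ 25418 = 0.00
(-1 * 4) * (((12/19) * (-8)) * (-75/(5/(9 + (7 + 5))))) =-120960/19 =-6366.32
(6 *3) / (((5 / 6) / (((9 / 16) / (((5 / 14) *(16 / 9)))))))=15309 / 800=19.14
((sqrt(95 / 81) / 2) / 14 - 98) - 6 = -104 + sqrt(95) / 252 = -103.96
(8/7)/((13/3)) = 24/91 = 0.26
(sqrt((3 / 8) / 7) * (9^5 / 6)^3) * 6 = 22876792454961 * sqrt(42) / 112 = 1323737142070.50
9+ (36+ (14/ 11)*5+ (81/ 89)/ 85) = 4275116/ 83215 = 51.37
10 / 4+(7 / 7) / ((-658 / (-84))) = 247 / 94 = 2.63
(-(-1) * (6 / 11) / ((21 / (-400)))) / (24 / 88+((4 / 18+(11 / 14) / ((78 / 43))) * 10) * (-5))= 187200 / 585511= 0.32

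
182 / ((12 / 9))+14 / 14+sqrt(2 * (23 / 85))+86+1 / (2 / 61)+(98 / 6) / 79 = sqrt(3910) / 85+60247 / 237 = 254.94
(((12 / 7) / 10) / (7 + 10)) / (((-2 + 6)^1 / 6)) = 9 / 595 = 0.02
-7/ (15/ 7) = -49/ 15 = -3.27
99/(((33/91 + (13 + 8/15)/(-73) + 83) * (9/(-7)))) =-7672665/8288197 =-0.93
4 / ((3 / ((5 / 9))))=20 / 27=0.74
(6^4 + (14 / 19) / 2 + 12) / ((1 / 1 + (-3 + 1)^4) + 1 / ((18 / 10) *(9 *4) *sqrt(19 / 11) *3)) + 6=430395404766 / 5187808669- 120814740 *sqrt(209) / 98568364711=82.95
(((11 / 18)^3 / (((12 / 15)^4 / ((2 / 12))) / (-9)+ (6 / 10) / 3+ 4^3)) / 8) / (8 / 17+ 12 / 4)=14141875 / 109982453184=0.00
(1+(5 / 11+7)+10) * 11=203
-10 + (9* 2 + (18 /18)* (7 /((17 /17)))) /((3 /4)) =70 /3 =23.33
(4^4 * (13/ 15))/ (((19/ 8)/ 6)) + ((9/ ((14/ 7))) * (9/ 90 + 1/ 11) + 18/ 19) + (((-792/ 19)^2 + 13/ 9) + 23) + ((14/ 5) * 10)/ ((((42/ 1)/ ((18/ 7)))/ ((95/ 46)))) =267890295773/ 115079580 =2327.87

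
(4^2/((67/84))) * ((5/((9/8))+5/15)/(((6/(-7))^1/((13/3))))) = -484.53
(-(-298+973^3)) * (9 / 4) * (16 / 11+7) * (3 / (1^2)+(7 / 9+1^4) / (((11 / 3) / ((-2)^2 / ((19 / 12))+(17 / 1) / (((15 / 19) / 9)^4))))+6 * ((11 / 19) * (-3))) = -14019908548885117211943 / 5747500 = -2439305532646388.38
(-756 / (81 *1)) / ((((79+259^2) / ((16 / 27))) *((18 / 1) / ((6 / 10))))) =-28 / 10199925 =-0.00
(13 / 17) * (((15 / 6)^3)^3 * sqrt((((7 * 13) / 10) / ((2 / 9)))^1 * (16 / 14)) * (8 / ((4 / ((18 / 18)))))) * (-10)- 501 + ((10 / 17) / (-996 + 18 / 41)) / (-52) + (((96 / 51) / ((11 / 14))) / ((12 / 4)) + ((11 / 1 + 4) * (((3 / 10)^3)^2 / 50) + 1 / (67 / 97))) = -76171875 * sqrt(130) / 2176- 16579345683416812409 / 33241566930000000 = -399622.37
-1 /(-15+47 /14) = 14 /163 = 0.09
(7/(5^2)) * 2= 14/25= 0.56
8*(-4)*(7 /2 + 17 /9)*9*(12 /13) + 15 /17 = -316413 /221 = -1431.73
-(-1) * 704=704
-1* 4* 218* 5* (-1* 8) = 34880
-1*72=-72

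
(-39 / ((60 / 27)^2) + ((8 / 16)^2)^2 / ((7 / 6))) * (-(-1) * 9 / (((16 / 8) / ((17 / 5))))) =-3360339 / 28000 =-120.01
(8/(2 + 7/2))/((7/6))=96/77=1.25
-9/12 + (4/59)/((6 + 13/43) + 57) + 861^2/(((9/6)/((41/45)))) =2169437044273/4817940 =450283.12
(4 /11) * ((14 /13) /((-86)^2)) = 14 /264407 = 0.00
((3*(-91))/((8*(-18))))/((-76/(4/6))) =-91/5472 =-0.02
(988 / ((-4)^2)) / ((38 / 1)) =13 / 8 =1.62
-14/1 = -14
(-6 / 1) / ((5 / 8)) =-48 / 5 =-9.60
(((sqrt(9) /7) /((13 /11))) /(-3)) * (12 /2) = -66 /91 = -0.73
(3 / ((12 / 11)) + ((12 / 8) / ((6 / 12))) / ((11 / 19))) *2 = 349 / 22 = 15.86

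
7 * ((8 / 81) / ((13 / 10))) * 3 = 560 / 351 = 1.60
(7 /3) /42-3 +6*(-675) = -72953 /18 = -4052.94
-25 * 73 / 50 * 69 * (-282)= 710217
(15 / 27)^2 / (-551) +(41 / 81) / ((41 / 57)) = 31382 / 44631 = 0.70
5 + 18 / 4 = 19 / 2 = 9.50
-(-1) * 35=35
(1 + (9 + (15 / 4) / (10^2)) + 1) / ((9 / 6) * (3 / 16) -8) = -1.43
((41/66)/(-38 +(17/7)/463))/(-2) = 132881/16254612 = 0.01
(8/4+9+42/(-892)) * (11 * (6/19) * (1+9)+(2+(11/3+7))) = 6599635/12711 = 519.21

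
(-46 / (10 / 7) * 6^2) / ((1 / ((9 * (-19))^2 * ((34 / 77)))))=-823192632 / 55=-14967138.76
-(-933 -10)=943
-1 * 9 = -9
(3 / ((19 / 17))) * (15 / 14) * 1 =765 / 266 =2.88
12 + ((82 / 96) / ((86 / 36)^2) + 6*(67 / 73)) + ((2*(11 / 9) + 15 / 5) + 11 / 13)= 1512721471 / 63169236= 23.95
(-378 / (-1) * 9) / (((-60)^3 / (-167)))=10521 / 4000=2.63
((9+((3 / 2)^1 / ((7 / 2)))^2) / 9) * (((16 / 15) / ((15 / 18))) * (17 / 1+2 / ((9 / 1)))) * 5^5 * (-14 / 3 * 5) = -310000000 / 189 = -1640211.64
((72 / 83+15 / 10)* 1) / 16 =0.15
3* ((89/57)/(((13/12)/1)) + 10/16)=12249/1976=6.20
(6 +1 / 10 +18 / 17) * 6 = 3651 / 85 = 42.95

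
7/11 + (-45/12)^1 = -137/44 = -3.11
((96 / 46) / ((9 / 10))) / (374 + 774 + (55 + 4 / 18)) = 480 / 249067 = 0.00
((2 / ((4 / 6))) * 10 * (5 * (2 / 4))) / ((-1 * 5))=-15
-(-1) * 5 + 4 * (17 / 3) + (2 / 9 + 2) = 269 / 9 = 29.89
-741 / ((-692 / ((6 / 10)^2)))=6669 / 17300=0.39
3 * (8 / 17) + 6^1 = 7.41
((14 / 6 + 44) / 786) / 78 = 139 / 183924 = 0.00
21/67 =0.31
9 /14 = 0.64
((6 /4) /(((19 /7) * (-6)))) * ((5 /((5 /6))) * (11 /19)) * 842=-97251 /361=-269.39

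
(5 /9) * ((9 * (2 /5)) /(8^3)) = 1 /256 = 0.00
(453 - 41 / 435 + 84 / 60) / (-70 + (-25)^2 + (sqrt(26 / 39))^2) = 0.82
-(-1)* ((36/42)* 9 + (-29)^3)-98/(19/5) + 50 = -3239491/133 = -24357.08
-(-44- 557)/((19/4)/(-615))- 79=-1479961/19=-77892.68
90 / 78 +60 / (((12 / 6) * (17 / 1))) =645 / 221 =2.92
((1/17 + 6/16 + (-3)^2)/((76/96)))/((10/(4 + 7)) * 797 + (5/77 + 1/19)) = 98791/6007698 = 0.02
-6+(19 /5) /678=-20321 /3390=-5.99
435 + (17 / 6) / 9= 23507 / 54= 435.31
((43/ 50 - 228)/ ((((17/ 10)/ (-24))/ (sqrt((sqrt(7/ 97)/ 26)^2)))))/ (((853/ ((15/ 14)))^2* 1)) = 1533195* sqrt(679)/ 764289952517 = 0.00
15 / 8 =1.88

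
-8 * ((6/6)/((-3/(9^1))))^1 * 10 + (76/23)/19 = 5524/23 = 240.17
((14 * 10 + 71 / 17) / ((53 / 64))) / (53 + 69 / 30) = 1568640 / 498253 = 3.15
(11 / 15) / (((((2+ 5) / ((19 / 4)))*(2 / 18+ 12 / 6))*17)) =33 / 2380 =0.01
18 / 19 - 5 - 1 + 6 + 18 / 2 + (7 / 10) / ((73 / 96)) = 10.87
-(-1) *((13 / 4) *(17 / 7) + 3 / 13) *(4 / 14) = 2957 / 1274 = 2.32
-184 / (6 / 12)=-368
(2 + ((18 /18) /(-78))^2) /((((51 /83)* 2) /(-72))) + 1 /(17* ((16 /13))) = -16153841 /137904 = -117.14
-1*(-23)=23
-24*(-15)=360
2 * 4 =8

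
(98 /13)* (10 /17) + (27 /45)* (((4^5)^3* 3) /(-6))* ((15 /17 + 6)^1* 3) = -7349225909468 /1105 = -6650883175.99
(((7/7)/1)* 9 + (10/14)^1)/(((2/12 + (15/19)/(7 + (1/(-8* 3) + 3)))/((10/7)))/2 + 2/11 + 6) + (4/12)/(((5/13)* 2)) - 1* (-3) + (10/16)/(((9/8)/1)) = 131098773881/23669438310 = 5.54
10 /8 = 5 /4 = 1.25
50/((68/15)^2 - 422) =-5625/45163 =-0.12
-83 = -83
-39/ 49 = -0.80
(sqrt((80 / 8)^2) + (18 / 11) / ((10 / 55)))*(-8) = -152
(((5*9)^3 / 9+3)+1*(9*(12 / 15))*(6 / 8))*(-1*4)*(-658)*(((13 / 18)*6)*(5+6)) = 6356614264 / 5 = 1271322852.80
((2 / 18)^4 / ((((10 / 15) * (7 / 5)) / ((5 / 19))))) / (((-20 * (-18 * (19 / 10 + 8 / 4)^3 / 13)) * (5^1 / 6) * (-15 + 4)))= -125 / 43799064309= -0.00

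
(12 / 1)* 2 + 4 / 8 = 49 / 2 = 24.50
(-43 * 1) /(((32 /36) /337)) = -130419 /8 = -16302.38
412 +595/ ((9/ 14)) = 12038/ 9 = 1337.56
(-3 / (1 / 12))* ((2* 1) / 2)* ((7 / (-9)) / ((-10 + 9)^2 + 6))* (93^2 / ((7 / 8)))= 276768 / 7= 39538.29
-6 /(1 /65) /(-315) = 26 /21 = 1.24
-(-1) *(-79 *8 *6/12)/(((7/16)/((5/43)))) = -25280/301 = -83.99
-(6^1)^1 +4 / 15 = -86 / 15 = -5.73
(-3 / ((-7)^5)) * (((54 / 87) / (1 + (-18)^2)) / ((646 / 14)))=54 / 7309304275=0.00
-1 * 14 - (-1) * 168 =154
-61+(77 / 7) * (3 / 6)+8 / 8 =-109 / 2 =-54.50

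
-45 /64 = -0.70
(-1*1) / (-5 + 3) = 1 / 2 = 0.50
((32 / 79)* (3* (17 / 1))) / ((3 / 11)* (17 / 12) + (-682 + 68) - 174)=-71808 / 2737745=-0.03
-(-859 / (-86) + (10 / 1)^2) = -9459 / 86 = -109.99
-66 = -66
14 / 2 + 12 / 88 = 157 / 22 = 7.14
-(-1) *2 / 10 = 1 / 5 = 0.20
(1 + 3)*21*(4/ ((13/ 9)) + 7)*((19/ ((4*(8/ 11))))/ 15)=185801/ 520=357.31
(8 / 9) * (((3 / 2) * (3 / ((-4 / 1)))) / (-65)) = 1 / 65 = 0.02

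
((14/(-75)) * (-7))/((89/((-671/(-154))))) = 427/6675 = 0.06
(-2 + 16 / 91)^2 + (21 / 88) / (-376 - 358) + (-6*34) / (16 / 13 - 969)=23809216826335 / 6729405194512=3.54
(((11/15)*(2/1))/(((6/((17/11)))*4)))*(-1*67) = -1139/180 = -6.33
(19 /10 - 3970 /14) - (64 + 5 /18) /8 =-1460119 /5040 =-289.71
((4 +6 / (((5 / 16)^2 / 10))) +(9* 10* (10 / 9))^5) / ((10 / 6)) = 150000009276 / 25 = 6000000371.04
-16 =-16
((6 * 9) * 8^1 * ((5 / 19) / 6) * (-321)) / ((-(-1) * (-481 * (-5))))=-23112 / 9139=-2.53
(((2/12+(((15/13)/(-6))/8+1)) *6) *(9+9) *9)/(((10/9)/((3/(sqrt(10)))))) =1559331 *sqrt(10)/5200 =948.28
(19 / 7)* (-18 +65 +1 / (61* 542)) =29524385 / 231434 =127.57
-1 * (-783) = 783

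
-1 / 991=-0.00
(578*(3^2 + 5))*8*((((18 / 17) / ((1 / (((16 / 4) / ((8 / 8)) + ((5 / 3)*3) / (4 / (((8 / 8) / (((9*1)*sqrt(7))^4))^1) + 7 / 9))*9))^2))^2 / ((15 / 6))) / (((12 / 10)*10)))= 52075200976217048017985582206474446528 / 12815852170311546908567729315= 4063342826.07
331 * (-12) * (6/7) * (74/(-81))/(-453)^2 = 195952/12928167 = 0.02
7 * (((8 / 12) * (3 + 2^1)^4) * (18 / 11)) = 52500 / 11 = 4772.73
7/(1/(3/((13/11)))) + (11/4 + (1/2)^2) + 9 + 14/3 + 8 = 1655/39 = 42.44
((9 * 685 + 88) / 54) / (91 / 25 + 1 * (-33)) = -156325 / 39636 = -3.94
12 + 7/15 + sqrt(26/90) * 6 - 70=-863/15 + 2 * sqrt(65)/5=-54.31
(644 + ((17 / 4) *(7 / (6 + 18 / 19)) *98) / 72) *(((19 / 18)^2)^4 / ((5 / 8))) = 1602.39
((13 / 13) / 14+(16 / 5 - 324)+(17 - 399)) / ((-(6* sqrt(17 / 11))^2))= 180367 / 14280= 12.63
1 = 1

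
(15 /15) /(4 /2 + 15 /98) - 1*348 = -73330 /211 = -347.54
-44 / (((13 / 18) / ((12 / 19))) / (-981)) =9323424 / 247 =37746.66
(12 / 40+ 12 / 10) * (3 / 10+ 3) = 99 / 20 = 4.95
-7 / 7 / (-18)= 1 / 18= 0.06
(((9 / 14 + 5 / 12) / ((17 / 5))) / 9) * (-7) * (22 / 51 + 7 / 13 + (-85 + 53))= 9154985 / 1217268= 7.52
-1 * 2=-2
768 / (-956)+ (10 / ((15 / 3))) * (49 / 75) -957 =-17145203 / 17925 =-956.50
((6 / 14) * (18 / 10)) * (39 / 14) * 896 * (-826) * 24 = -190854144 / 5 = -38170828.80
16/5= 3.20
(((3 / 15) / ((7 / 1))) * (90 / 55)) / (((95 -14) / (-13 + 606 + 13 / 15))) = 17816 / 51975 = 0.34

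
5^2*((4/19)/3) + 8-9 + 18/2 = 556/57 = 9.75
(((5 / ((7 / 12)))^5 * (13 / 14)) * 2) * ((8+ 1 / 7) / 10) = 57620160000 / 823543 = 69966.18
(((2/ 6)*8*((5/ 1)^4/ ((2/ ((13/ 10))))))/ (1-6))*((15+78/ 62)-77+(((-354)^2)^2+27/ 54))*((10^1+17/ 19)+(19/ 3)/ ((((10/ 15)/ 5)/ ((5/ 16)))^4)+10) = -445513202936668901161725/ 617611264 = -721348895179264.25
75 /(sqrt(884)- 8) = 30 /41 + 15 * sqrt(221) /82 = 3.45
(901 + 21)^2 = 850084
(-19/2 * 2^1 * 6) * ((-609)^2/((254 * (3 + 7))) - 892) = 108003543/1270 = 85042.16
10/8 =5/4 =1.25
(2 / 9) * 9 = 2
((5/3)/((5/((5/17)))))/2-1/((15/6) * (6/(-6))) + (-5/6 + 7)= 6.62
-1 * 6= -6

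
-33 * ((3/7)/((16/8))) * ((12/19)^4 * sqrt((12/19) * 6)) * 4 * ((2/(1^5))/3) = -16422912 * sqrt(38)/17332693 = -5.84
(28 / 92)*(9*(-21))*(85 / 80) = -22491 / 368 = -61.12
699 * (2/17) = 1398/17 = 82.24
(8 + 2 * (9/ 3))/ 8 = 7/ 4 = 1.75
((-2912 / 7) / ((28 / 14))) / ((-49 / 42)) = 1248 / 7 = 178.29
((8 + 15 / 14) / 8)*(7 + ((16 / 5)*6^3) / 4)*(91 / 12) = 1546.09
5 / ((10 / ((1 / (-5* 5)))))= -1 / 50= -0.02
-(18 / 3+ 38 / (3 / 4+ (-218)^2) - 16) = 1900838 / 190099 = 10.00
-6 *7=-42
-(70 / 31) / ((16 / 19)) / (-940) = 133 / 46624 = 0.00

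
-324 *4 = -1296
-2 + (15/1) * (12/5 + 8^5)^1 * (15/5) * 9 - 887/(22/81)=291912373/22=13268744.23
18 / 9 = 2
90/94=45/47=0.96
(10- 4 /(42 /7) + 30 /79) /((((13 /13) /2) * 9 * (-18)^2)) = 1151 /172773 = 0.01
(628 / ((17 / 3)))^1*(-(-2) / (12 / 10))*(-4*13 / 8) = -20410 / 17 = -1200.59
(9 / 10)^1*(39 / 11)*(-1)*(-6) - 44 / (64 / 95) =-46.17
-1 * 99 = -99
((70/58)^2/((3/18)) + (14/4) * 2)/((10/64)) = 423584/4205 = 100.73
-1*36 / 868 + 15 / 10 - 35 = -14557 / 434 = -33.54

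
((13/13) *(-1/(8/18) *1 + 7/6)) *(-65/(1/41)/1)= 34645/12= 2887.08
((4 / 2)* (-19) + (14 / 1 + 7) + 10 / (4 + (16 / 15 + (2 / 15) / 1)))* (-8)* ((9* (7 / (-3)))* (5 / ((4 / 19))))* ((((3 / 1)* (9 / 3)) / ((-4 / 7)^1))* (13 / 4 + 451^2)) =5010713179605 / 26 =192719737677.12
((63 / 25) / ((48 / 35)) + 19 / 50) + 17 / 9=14783 / 3600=4.11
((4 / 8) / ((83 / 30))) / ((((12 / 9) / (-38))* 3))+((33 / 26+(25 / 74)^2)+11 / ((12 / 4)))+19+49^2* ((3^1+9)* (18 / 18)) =511111968817 / 17725812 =28834.33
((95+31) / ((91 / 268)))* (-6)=-28944 / 13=-2226.46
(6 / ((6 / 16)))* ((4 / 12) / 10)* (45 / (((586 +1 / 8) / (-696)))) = -14848 / 521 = -28.50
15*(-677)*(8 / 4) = -20310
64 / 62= 32 / 31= 1.03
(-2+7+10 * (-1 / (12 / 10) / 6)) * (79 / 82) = 5135 / 1476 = 3.48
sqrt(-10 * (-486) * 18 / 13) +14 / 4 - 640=-1273 / 2 +54 * sqrt(390) / 13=-554.47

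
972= 972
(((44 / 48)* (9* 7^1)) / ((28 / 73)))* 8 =2409 / 2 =1204.50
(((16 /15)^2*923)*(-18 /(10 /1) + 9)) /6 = 472576 /375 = 1260.20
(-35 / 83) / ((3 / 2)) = -0.28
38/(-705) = -38/705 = -0.05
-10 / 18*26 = -14.44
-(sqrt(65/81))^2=-65/81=-0.80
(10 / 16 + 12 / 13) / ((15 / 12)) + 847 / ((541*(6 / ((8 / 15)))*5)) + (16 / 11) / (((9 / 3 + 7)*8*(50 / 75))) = 22516709 / 17406675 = 1.29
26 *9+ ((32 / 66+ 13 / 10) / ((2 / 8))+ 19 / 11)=3643 / 15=242.87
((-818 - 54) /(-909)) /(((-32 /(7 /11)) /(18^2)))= -6867 /1111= -6.18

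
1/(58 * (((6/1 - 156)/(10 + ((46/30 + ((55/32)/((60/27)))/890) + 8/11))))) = -46095299/32706432000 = -0.00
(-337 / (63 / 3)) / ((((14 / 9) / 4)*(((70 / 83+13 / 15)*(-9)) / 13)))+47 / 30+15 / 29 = 3352654073 / 90759270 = 36.94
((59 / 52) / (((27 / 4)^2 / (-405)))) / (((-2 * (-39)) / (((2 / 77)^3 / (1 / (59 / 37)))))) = -278480 / 77076922923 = -0.00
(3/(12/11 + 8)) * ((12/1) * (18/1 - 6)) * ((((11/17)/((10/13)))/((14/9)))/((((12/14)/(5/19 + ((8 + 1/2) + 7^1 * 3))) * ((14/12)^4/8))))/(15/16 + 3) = 978.56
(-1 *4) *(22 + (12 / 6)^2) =-104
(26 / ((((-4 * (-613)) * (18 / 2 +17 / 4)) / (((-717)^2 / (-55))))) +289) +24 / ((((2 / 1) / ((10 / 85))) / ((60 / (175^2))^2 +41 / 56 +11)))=67940245691451824 / 227924041296875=298.08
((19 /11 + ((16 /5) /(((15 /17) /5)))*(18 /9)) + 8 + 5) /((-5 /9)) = -91.79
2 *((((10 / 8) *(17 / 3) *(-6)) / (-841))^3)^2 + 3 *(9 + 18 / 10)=1834175838022899086669 / 56610365312875046560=32.40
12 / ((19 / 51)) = 612 / 19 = 32.21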